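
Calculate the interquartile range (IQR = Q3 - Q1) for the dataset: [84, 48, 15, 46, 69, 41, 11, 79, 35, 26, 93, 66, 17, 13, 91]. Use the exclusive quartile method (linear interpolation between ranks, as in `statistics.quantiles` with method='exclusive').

62

Step 1: Sort the data: [11, 13, 15, 17, 26, 35, 41, 46, 48, 66, 69, 79, 84, 91, 93]
Step 2: n = 15
Step 3: Using the exclusive quartile method:
  Q1 = 17
  Q2 (median) = 46
  Q3 = 79
  IQR = Q3 - Q1 = 79 - 17 = 62
Step 4: IQR = 62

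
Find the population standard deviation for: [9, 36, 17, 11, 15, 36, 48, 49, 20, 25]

14.0086

Step 1: Compute the mean: 26.6
Step 2: Sum of squared deviations from the mean: 1962.4
Step 3: Population variance = 1962.4 / 10 = 196.24
Step 4: Standard deviation = sqrt(196.24) = 14.0086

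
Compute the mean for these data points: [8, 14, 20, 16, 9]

13.4

Step 1: Sum all values: 8 + 14 + 20 + 16 + 9 = 67
Step 2: Count the number of values: n = 5
Step 3: Mean = sum / n = 67 / 5 = 13.4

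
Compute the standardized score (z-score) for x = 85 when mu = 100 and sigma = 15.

-1

Step 1: Recall the z-score formula: z = (x - mu) / sigma
Step 2: Substitute values: z = (85 - 100) / 15
Step 3: z = -15 / 15 = -1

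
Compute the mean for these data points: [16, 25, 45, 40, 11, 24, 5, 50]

27

Step 1: Sum all values: 16 + 25 + 45 + 40 + 11 + 24 + 5 + 50 = 216
Step 2: Count the number of values: n = 8
Step 3: Mean = sum / n = 216 / 8 = 27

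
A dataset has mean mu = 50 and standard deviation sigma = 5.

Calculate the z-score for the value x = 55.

1

Step 1: Recall the z-score formula: z = (x - mu) / sigma
Step 2: Substitute values: z = (55 - 50) / 5
Step 3: z = 5 / 5 = 1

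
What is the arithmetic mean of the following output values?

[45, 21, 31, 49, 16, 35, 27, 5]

28.625

Step 1: Sum all values: 45 + 21 + 31 + 49 + 16 + 35 + 27 + 5 = 229
Step 2: Count the number of values: n = 8
Step 3: Mean = sum / n = 229 / 8 = 28.625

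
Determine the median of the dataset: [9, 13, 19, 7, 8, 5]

8.5

Step 1: Sort the data in ascending order: [5, 7, 8, 9, 13, 19]
Step 2: The number of values is n = 6.
Step 3: Since n is even, the median is the average of positions 3 and 4:
  Median = (8 + 9) / 2 = 8.5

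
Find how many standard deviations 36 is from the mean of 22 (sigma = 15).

0.9333

Step 1: Recall the z-score formula: z = (x - mu) / sigma
Step 2: Substitute values: z = (36 - 22) / 15
Step 3: z = 14 / 15 = 0.9333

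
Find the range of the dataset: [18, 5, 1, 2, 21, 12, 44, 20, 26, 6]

43

Step 1: Identify the maximum value: max = 44
Step 2: Identify the minimum value: min = 1
Step 3: Range = max - min = 44 - 1 = 43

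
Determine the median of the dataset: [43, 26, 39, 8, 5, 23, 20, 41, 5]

23

Step 1: Sort the data in ascending order: [5, 5, 8, 20, 23, 26, 39, 41, 43]
Step 2: The number of values is n = 9.
Step 3: Since n is odd, the median is the middle value at position 5: 23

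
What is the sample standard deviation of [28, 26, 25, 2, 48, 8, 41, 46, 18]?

16.0892

Step 1: Compute the mean: 26.8889
Step 2: Sum of squared deviations from the mean: 2070.8889
Step 3: Sample variance = 2070.8889 / 8 = 258.8611
Step 4: Standard deviation = sqrt(258.8611) = 16.0892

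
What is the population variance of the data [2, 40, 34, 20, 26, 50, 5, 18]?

241.4844

Step 1: Compute the mean: (2 + 40 + 34 + 20 + 26 + 50 + 5 + 18) / 8 = 24.375
Step 2: Compute squared deviations from the mean:
  (2 - 24.375)^2 = 500.6406
  (40 - 24.375)^2 = 244.1406
  (34 - 24.375)^2 = 92.6406
  (20 - 24.375)^2 = 19.1406
  (26 - 24.375)^2 = 2.6406
  (50 - 24.375)^2 = 656.6406
  (5 - 24.375)^2 = 375.3906
  (18 - 24.375)^2 = 40.6406
Step 3: Sum of squared deviations = 1931.875
Step 4: Population variance = 1931.875 / 8 = 241.4844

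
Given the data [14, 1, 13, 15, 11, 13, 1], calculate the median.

13

Step 1: Sort the data in ascending order: [1, 1, 11, 13, 13, 14, 15]
Step 2: The number of values is n = 7.
Step 3: Since n is odd, the median is the middle value at position 4: 13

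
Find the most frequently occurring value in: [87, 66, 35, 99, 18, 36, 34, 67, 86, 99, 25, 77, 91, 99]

99

Step 1: Count the frequency of each value:
  18: appears 1 time(s)
  25: appears 1 time(s)
  34: appears 1 time(s)
  35: appears 1 time(s)
  36: appears 1 time(s)
  66: appears 1 time(s)
  67: appears 1 time(s)
  77: appears 1 time(s)
  86: appears 1 time(s)
  87: appears 1 time(s)
  91: appears 1 time(s)
  99: appears 3 time(s)
Step 2: The value 99 appears most frequently (3 times).
Step 3: Mode = 99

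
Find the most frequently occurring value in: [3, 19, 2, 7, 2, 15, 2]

2

Step 1: Count the frequency of each value:
  2: appears 3 time(s)
  3: appears 1 time(s)
  7: appears 1 time(s)
  15: appears 1 time(s)
  19: appears 1 time(s)
Step 2: The value 2 appears most frequently (3 times).
Step 3: Mode = 2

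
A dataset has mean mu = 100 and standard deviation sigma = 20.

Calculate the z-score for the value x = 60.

-2

Step 1: Recall the z-score formula: z = (x - mu) / sigma
Step 2: Substitute values: z = (60 - 100) / 20
Step 3: z = -40 / 20 = -2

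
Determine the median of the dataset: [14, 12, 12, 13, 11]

12

Step 1: Sort the data in ascending order: [11, 12, 12, 13, 14]
Step 2: The number of values is n = 5.
Step 3: Since n is odd, the median is the middle value at position 3: 12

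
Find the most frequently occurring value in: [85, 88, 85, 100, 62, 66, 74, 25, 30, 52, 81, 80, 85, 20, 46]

85

Step 1: Count the frequency of each value:
  20: appears 1 time(s)
  25: appears 1 time(s)
  30: appears 1 time(s)
  46: appears 1 time(s)
  52: appears 1 time(s)
  62: appears 1 time(s)
  66: appears 1 time(s)
  74: appears 1 time(s)
  80: appears 1 time(s)
  81: appears 1 time(s)
  85: appears 3 time(s)
  88: appears 1 time(s)
  100: appears 1 time(s)
Step 2: The value 85 appears most frequently (3 times).
Step 3: Mode = 85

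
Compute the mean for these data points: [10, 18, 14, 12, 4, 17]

12.5

Step 1: Sum all values: 10 + 18 + 14 + 12 + 4 + 17 = 75
Step 2: Count the number of values: n = 6
Step 3: Mean = sum / n = 75 / 6 = 12.5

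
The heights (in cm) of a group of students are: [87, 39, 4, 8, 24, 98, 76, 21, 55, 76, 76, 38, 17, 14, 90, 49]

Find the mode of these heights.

76

Step 1: Count the frequency of each value:
  4: appears 1 time(s)
  8: appears 1 time(s)
  14: appears 1 time(s)
  17: appears 1 time(s)
  21: appears 1 time(s)
  24: appears 1 time(s)
  38: appears 1 time(s)
  39: appears 1 time(s)
  49: appears 1 time(s)
  55: appears 1 time(s)
  76: appears 3 time(s)
  87: appears 1 time(s)
  90: appears 1 time(s)
  98: appears 1 time(s)
Step 2: The value 76 appears most frequently (3 times).
Step 3: Mode = 76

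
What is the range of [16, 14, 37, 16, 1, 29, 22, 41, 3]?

40

Step 1: Identify the maximum value: max = 41
Step 2: Identify the minimum value: min = 1
Step 3: Range = max - min = 41 - 1 = 40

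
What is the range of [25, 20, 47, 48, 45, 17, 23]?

31

Step 1: Identify the maximum value: max = 48
Step 2: Identify the minimum value: min = 17
Step 3: Range = max - min = 48 - 17 = 31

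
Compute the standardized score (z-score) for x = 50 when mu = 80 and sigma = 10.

-3

Step 1: Recall the z-score formula: z = (x - mu) / sigma
Step 2: Substitute values: z = (50 - 80) / 10
Step 3: z = -30 / 10 = -3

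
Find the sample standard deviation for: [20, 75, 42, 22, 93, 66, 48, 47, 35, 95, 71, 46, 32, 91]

25.8857

Step 1: Compute the mean: 55.9286
Step 2: Sum of squared deviations from the mean: 8710.9286
Step 3: Sample variance = 8710.9286 / 13 = 670.0714
Step 4: Standard deviation = sqrt(670.0714) = 25.8857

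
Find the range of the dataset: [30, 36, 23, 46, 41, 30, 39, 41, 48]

25

Step 1: Identify the maximum value: max = 48
Step 2: Identify the minimum value: min = 23
Step 3: Range = max - min = 48 - 23 = 25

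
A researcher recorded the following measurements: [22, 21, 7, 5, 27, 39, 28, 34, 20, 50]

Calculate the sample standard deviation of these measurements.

13.6955

Step 1: Compute the mean: 25.3
Step 2: Sum of squared deviations from the mean: 1688.1
Step 3: Sample variance = 1688.1 / 9 = 187.5667
Step 4: Standard deviation = sqrt(187.5667) = 13.6955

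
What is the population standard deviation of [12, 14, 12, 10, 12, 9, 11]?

1.4983

Step 1: Compute the mean: 11.4286
Step 2: Sum of squared deviations from the mean: 15.7143
Step 3: Population variance = 15.7143 / 7 = 2.2449
Step 4: Standard deviation = sqrt(2.2449) = 1.4983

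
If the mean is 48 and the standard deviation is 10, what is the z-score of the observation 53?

0.5

Step 1: Recall the z-score formula: z = (x - mu) / sigma
Step 2: Substitute values: z = (53 - 48) / 10
Step 3: z = 5 / 10 = 0.5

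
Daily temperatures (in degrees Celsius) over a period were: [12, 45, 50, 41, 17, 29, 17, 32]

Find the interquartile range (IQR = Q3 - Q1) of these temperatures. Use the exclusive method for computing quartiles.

27

Step 1: Sort the data: [12, 17, 17, 29, 32, 41, 45, 50]
Step 2: n = 8
Step 3: Using the exclusive quartile method:
  Q1 = 17
  Q2 (median) = 30.5
  Q3 = 44
  IQR = Q3 - Q1 = 44 - 17 = 27
Step 4: IQR = 27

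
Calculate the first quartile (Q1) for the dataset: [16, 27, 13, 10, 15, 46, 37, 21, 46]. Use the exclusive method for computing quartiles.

14

Step 1: Sort the data: [10, 13, 15, 16, 21, 27, 37, 46, 46]
Step 2: n = 9
Step 3: Using the exclusive quartile method:
  Q1 = 14
  Q2 (median) = 21
  Q3 = 41.5
  IQR = Q3 - Q1 = 41.5 - 14 = 27.5
Step 4: Q1 = 14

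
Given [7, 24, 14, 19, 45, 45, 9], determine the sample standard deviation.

15.903

Step 1: Compute the mean: 23.2857
Step 2: Sum of squared deviations from the mean: 1517.4286
Step 3: Sample variance = 1517.4286 / 6 = 252.9048
Step 4: Standard deviation = sqrt(252.9048) = 15.903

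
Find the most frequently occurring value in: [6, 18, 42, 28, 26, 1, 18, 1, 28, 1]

1

Step 1: Count the frequency of each value:
  1: appears 3 time(s)
  6: appears 1 time(s)
  18: appears 2 time(s)
  26: appears 1 time(s)
  28: appears 2 time(s)
  42: appears 1 time(s)
Step 2: The value 1 appears most frequently (3 times).
Step 3: Mode = 1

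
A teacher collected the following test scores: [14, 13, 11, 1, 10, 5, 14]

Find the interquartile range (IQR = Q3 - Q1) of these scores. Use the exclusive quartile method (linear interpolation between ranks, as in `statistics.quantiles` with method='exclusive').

9

Step 1: Sort the data: [1, 5, 10, 11, 13, 14, 14]
Step 2: n = 7
Step 3: Using the exclusive quartile method:
  Q1 = 5
  Q2 (median) = 11
  Q3 = 14
  IQR = Q3 - Q1 = 14 - 5 = 9
Step 4: IQR = 9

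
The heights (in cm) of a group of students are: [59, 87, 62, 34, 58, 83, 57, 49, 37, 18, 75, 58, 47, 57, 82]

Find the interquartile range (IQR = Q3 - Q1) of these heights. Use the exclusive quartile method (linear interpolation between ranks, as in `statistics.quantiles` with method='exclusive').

28

Step 1: Sort the data: [18, 34, 37, 47, 49, 57, 57, 58, 58, 59, 62, 75, 82, 83, 87]
Step 2: n = 15
Step 3: Using the exclusive quartile method:
  Q1 = 47
  Q2 (median) = 58
  Q3 = 75
  IQR = Q3 - Q1 = 75 - 47 = 28
Step 4: IQR = 28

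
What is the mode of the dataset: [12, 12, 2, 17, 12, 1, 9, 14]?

12

Step 1: Count the frequency of each value:
  1: appears 1 time(s)
  2: appears 1 time(s)
  9: appears 1 time(s)
  12: appears 3 time(s)
  14: appears 1 time(s)
  17: appears 1 time(s)
Step 2: The value 12 appears most frequently (3 times).
Step 3: Mode = 12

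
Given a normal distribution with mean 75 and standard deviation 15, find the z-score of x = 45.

-2

Step 1: Recall the z-score formula: z = (x - mu) / sigma
Step 2: Substitute values: z = (45 - 75) / 15
Step 3: z = -30 / 15 = -2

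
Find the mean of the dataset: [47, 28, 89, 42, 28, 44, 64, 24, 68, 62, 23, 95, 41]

50.3846

Step 1: Sum all values: 47 + 28 + 89 + 42 + 28 + 44 + 64 + 24 + 68 + 62 + 23 + 95 + 41 = 655
Step 2: Count the number of values: n = 13
Step 3: Mean = sum / n = 655 / 13 = 50.3846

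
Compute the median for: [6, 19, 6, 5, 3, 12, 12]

6

Step 1: Sort the data in ascending order: [3, 5, 6, 6, 12, 12, 19]
Step 2: The number of values is n = 7.
Step 3: Since n is odd, the median is the middle value at position 4: 6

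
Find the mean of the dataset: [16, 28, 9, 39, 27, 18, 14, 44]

24.375

Step 1: Sum all values: 16 + 28 + 9 + 39 + 27 + 18 + 14 + 44 = 195
Step 2: Count the number of values: n = 8
Step 3: Mean = sum / n = 195 / 8 = 24.375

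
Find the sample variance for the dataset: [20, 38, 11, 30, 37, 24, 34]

98.2381

Step 1: Compute the mean: (20 + 38 + 11 + 30 + 37 + 24 + 34) / 7 = 27.7143
Step 2: Compute squared deviations from the mean:
  (20 - 27.7143)^2 = 59.5102
  (38 - 27.7143)^2 = 105.7959
  (11 - 27.7143)^2 = 279.3673
  (30 - 27.7143)^2 = 5.2245
  (37 - 27.7143)^2 = 86.2245
  (24 - 27.7143)^2 = 13.7959
  (34 - 27.7143)^2 = 39.5102
Step 3: Sum of squared deviations = 589.4286
Step 4: Sample variance = 589.4286 / 6 = 98.2381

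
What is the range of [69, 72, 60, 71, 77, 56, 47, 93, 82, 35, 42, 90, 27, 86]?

66

Step 1: Identify the maximum value: max = 93
Step 2: Identify the minimum value: min = 27
Step 3: Range = max - min = 93 - 27 = 66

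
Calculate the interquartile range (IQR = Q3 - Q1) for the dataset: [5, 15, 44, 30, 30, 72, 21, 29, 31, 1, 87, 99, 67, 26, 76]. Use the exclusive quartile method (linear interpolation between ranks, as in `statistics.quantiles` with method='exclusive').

51

Step 1: Sort the data: [1, 5, 15, 21, 26, 29, 30, 30, 31, 44, 67, 72, 76, 87, 99]
Step 2: n = 15
Step 3: Using the exclusive quartile method:
  Q1 = 21
  Q2 (median) = 30
  Q3 = 72
  IQR = Q3 - Q1 = 72 - 21 = 51
Step 4: IQR = 51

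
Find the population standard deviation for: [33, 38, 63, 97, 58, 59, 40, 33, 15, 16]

23.4427

Step 1: Compute the mean: 45.2
Step 2: Sum of squared deviations from the mean: 5495.6
Step 3: Population variance = 5495.6 / 10 = 549.56
Step 4: Standard deviation = sqrt(549.56) = 23.4427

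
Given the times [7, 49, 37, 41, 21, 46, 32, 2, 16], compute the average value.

27.8889

Step 1: Sum all values: 7 + 49 + 37 + 41 + 21 + 46 + 32 + 2 + 16 = 251
Step 2: Count the number of values: n = 9
Step 3: Mean = sum / n = 251 / 9 = 27.8889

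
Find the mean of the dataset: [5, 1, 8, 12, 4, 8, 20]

8.2857

Step 1: Sum all values: 5 + 1 + 8 + 12 + 4 + 8 + 20 = 58
Step 2: Count the number of values: n = 7
Step 3: Mean = sum / n = 58 / 7 = 8.2857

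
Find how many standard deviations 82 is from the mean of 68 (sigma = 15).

0.9333

Step 1: Recall the z-score formula: z = (x - mu) / sigma
Step 2: Substitute values: z = (82 - 68) / 15
Step 3: z = 14 / 15 = 0.9333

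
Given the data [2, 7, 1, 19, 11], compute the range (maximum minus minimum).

18

Step 1: Identify the maximum value: max = 19
Step 2: Identify the minimum value: min = 1
Step 3: Range = max - min = 19 - 1 = 18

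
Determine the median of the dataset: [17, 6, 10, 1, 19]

10

Step 1: Sort the data in ascending order: [1, 6, 10, 17, 19]
Step 2: The number of values is n = 5.
Step 3: Since n is odd, the median is the middle value at position 3: 10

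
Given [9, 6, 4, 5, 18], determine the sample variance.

32.3

Step 1: Compute the mean: (9 + 6 + 4 + 5 + 18) / 5 = 8.4
Step 2: Compute squared deviations from the mean:
  (9 - 8.4)^2 = 0.36
  (6 - 8.4)^2 = 5.76
  (4 - 8.4)^2 = 19.36
  (5 - 8.4)^2 = 11.56
  (18 - 8.4)^2 = 92.16
Step 3: Sum of squared deviations = 129.2
Step 4: Sample variance = 129.2 / 4 = 32.3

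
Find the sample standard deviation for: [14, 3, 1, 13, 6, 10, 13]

5.2554

Step 1: Compute the mean: 8.5714
Step 2: Sum of squared deviations from the mean: 165.7143
Step 3: Sample variance = 165.7143 / 6 = 27.619
Step 4: Standard deviation = sqrt(27.619) = 5.2554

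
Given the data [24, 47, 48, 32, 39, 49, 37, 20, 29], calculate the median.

37

Step 1: Sort the data in ascending order: [20, 24, 29, 32, 37, 39, 47, 48, 49]
Step 2: The number of values is n = 9.
Step 3: Since n is odd, the median is the middle value at position 5: 37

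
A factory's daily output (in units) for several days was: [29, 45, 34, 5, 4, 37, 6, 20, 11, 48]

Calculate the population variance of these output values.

258.09

Step 1: Compute the mean: (29 + 45 + 34 + 5 + 4 + 37 + 6 + 20 + 11 + 48) / 10 = 23.9
Step 2: Compute squared deviations from the mean:
  (29 - 23.9)^2 = 26.01
  (45 - 23.9)^2 = 445.21
  (34 - 23.9)^2 = 102.01
  (5 - 23.9)^2 = 357.21
  (4 - 23.9)^2 = 396.01
  (37 - 23.9)^2 = 171.61
  (6 - 23.9)^2 = 320.41
  (20 - 23.9)^2 = 15.21
  (11 - 23.9)^2 = 166.41
  (48 - 23.9)^2 = 580.81
Step 3: Sum of squared deviations = 2580.9
Step 4: Population variance = 2580.9 / 10 = 258.09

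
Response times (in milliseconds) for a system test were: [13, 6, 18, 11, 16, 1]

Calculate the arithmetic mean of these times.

10.8333

Step 1: Sum all values: 13 + 6 + 18 + 11 + 16 + 1 = 65
Step 2: Count the number of values: n = 6
Step 3: Mean = sum / n = 65 / 6 = 10.8333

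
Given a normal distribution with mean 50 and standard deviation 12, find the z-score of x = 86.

3

Step 1: Recall the z-score formula: z = (x - mu) / sigma
Step 2: Substitute values: z = (86 - 50) / 12
Step 3: z = 36 / 12 = 3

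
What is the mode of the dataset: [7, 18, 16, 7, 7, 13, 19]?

7

Step 1: Count the frequency of each value:
  7: appears 3 time(s)
  13: appears 1 time(s)
  16: appears 1 time(s)
  18: appears 1 time(s)
  19: appears 1 time(s)
Step 2: The value 7 appears most frequently (3 times).
Step 3: Mode = 7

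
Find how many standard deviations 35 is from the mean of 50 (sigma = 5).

-3

Step 1: Recall the z-score formula: z = (x - mu) / sigma
Step 2: Substitute values: z = (35 - 50) / 5
Step 3: z = -15 / 5 = -3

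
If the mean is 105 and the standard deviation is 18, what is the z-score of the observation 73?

-1.7778

Step 1: Recall the z-score formula: z = (x - mu) / sigma
Step 2: Substitute values: z = (73 - 105) / 18
Step 3: z = -32 / 18 = -1.7778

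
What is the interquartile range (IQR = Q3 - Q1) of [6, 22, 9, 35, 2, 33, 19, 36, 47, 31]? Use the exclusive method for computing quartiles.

27

Step 1: Sort the data: [2, 6, 9, 19, 22, 31, 33, 35, 36, 47]
Step 2: n = 10
Step 3: Using the exclusive quartile method:
  Q1 = 8.25
  Q2 (median) = 26.5
  Q3 = 35.25
  IQR = Q3 - Q1 = 35.25 - 8.25 = 27
Step 4: IQR = 27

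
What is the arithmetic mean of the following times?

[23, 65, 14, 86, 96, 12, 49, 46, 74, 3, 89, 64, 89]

54.6154

Step 1: Sum all values: 23 + 65 + 14 + 86 + 96 + 12 + 49 + 46 + 74 + 3 + 89 + 64 + 89 = 710
Step 2: Count the number of values: n = 13
Step 3: Mean = sum / n = 710 / 13 = 54.6154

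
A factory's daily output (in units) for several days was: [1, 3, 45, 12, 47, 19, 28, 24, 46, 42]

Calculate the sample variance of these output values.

317.7889

Step 1: Compute the mean: (1 + 3 + 45 + 12 + 47 + 19 + 28 + 24 + 46 + 42) / 10 = 26.7
Step 2: Compute squared deviations from the mean:
  (1 - 26.7)^2 = 660.49
  (3 - 26.7)^2 = 561.69
  (45 - 26.7)^2 = 334.89
  (12 - 26.7)^2 = 216.09
  (47 - 26.7)^2 = 412.09
  (19 - 26.7)^2 = 59.29
  (28 - 26.7)^2 = 1.69
  (24 - 26.7)^2 = 7.29
  (46 - 26.7)^2 = 372.49
  (42 - 26.7)^2 = 234.09
Step 3: Sum of squared deviations = 2860.1
Step 4: Sample variance = 2860.1 / 9 = 317.7889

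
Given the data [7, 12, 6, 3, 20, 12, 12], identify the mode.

12

Step 1: Count the frequency of each value:
  3: appears 1 time(s)
  6: appears 1 time(s)
  7: appears 1 time(s)
  12: appears 3 time(s)
  20: appears 1 time(s)
Step 2: The value 12 appears most frequently (3 times).
Step 3: Mode = 12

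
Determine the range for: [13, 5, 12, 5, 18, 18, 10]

13

Step 1: Identify the maximum value: max = 18
Step 2: Identify the minimum value: min = 5
Step 3: Range = max - min = 18 - 5 = 13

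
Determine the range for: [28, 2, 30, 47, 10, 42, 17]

45

Step 1: Identify the maximum value: max = 47
Step 2: Identify the minimum value: min = 2
Step 3: Range = max - min = 47 - 2 = 45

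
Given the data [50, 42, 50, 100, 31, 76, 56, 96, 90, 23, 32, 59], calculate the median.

53

Step 1: Sort the data in ascending order: [23, 31, 32, 42, 50, 50, 56, 59, 76, 90, 96, 100]
Step 2: The number of values is n = 12.
Step 3: Since n is even, the median is the average of positions 6 and 7:
  Median = (50 + 56) / 2 = 53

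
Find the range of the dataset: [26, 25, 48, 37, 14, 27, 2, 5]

46

Step 1: Identify the maximum value: max = 48
Step 2: Identify the minimum value: min = 2
Step 3: Range = max - min = 48 - 2 = 46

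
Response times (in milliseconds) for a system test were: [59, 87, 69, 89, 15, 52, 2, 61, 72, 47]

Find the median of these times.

60

Step 1: Sort the data in ascending order: [2, 15, 47, 52, 59, 61, 69, 72, 87, 89]
Step 2: The number of values is n = 10.
Step 3: Since n is even, the median is the average of positions 5 and 6:
  Median = (59 + 61) / 2 = 60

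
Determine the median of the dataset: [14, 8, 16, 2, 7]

8

Step 1: Sort the data in ascending order: [2, 7, 8, 14, 16]
Step 2: The number of values is n = 5.
Step 3: Since n is odd, the median is the middle value at position 3: 8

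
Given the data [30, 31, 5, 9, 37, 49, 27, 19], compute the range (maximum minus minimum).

44

Step 1: Identify the maximum value: max = 49
Step 2: Identify the minimum value: min = 5
Step 3: Range = max - min = 49 - 5 = 44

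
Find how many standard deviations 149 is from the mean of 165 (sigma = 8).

-2

Step 1: Recall the z-score formula: z = (x - mu) / sigma
Step 2: Substitute values: z = (149 - 165) / 8
Step 3: z = -16 / 8 = -2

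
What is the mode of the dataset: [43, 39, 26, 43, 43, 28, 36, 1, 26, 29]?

43

Step 1: Count the frequency of each value:
  1: appears 1 time(s)
  26: appears 2 time(s)
  28: appears 1 time(s)
  29: appears 1 time(s)
  36: appears 1 time(s)
  39: appears 1 time(s)
  43: appears 3 time(s)
Step 2: The value 43 appears most frequently (3 times).
Step 3: Mode = 43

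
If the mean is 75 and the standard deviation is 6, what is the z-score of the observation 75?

0

Step 1: Recall the z-score formula: z = (x - mu) / sigma
Step 2: Substitute values: z = (75 - 75) / 6
Step 3: z = 0 / 6 = 0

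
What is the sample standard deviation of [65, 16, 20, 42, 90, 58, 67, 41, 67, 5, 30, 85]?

27.4717

Step 1: Compute the mean: 48.8333
Step 2: Sum of squared deviations from the mean: 8301.6667
Step 3: Sample variance = 8301.6667 / 11 = 754.697
Step 4: Standard deviation = sqrt(754.697) = 27.4717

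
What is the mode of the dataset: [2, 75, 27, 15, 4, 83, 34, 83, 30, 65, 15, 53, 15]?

15

Step 1: Count the frequency of each value:
  2: appears 1 time(s)
  4: appears 1 time(s)
  15: appears 3 time(s)
  27: appears 1 time(s)
  30: appears 1 time(s)
  34: appears 1 time(s)
  53: appears 1 time(s)
  65: appears 1 time(s)
  75: appears 1 time(s)
  83: appears 2 time(s)
Step 2: The value 15 appears most frequently (3 times).
Step 3: Mode = 15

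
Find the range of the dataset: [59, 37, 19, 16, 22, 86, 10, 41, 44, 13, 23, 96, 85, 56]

86

Step 1: Identify the maximum value: max = 96
Step 2: Identify the minimum value: min = 10
Step 3: Range = max - min = 96 - 10 = 86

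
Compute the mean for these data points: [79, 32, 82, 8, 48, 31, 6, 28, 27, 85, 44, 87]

46.4167

Step 1: Sum all values: 79 + 32 + 82 + 8 + 48 + 31 + 6 + 28 + 27 + 85 + 44 + 87 = 557
Step 2: Count the number of values: n = 12
Step 3: Mean = sum / n = 557 / 12 = 46.4167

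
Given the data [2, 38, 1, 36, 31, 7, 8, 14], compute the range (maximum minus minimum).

37

Step 1: Identify the maximum value: max = 38
Step 2: Identify the minimum value: min = 1
Step 3: Range = max - min = 38 - 1 = 37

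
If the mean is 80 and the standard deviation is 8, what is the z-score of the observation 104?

3

Step 1: Recall the z-score formula: z = (x - mu) / sigma
Step 2: Substitute values: z = (104 - 80) / 8
Step 3: z = 24 / 8 = 3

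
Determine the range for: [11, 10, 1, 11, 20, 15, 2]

19

Step 1: Identify the maximum value: max = 20
Step 2: Identify the minimum value: min = 1
Step 3: Range = max - min = 20 - 1 = 19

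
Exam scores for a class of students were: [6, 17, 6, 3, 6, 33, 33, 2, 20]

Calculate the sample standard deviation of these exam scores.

12.3693

Step 1: Compute the mean: 14
Step 2: Sum of squared deviations from the mean: 1224
Step 3: Sample variance = 1224 / 8 = 153
Step 4: Standard deviation = sqrt(153) = 12.3693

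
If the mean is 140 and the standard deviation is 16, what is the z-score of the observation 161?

1.3125

Step 1: Recall the z-score formula: z = (x - mu) / sigma
Step 2: Substitute values: z = (161 - 140) / 16
Step 3: z = 21 / 16 = 1.3125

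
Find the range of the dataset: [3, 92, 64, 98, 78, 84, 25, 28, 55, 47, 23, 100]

97

Step 1: Identify the maximum value: max = 100
Step 2: Identify the minimum value: min = 3
Step 3: Range = max - min = 100 - 3 = 97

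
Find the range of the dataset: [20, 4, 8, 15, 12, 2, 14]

18

Step 1: Identify the maximum value: max = 20
Step 2: Identify the minimum value: min = 2
Step 3: Range = max - min = 20 - 2 = 18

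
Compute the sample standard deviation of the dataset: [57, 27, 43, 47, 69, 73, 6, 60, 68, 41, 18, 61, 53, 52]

19.7686

Step 1: Compute the mean: 48.2143
Step 2: Sum of squared deviations from the mean: 5080.3571
Step 3: Sample variance = 5080.3571 / 13 = 390.7967
Step 4: Standard deviation = sqrt(390.7967) = 19.7686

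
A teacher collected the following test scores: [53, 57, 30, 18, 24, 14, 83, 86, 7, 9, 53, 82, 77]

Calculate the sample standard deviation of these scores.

30.1124

Step 1: Compute the mean: 45.6154
Step 2: Sum of squared deviations from the mean: 10881.0769
Step 3: Sample variance = 10881.0769 / 12 = 906.7564
Step 4: Standard deviation = sqrt(906.7564) = 30.1124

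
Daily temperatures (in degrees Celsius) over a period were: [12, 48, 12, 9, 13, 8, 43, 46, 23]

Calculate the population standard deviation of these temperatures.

16.0262

Step 1: Compute the mean: 23.7778
Step 2: Sum of squared deviations from the mean: 2311.5556
Step 3: Population variance = 2311.5556 / 9 = 256.8395
Step 4: Standard deviation = sqrt(256.8395) = 16.0262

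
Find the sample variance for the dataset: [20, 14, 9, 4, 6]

41.8

Step 1: Compute the mean: (20 + 14 + 9 + 4 + 6) / 5 = 10.6
Step 2: Compute squared deviations from the mean:
  (20 - 10.6)^2 = 88.36
  (14 - 10.6)^2 = 11.56
  (9 - 10.6)^2 = 2.56
  (4 - 10.6)^2 = 43.56
  (6 - 10.6)^2 = 21.16
Step 3: Sum of squared deviations = 167.2
Step 4: Sample variance = 167.2 / 4 = 41.8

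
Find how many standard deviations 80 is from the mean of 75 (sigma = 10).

0.5

Step 1: Recall the z-score formula: z = (x - mu) / sigma
Step 2: Substitute values: z = (80 - 75) / 10
Step 3: z = 5 / 10 = 0.5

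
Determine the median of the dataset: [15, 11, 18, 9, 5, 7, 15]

11

Step 1: Sort the data in ascending order: [5, 7, 9, 11, 15, 15, 18]
Step 2: The number of values is n = 7.
Step 3: Since n is odd, the median is the middle value at position 4: 11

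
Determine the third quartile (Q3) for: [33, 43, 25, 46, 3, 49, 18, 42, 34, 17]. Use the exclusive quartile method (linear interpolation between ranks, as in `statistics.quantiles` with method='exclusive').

43.75

Step 1: Sort the data: [3, 17, 18, 25, 33, 34, 42, 43, 46, 49]
Step 2: n = 10
Step 3: Using the exclusive quartile method:
  Q1 = 17.75
  Q2 (median) = 33.5
  Q3 = 43.75
  IQR = Q3 - Q1 = 43.75 - 17.75 = 26
Step 4: Q3 = 43.75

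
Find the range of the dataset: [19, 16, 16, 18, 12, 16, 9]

10

Step 1: Identify the maximum value: max = 19
Step 2: Identify the minimum value: min = 9
Step 3: Range = max - min = 19 - 9 = 10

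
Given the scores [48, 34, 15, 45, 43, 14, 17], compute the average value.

30.8571

Step 1: Sum all values: 48 + 34 + 15 + 45 + 43 + 14 + 17 = 216
Step 2: Count the number of values: n = 7
Step 3: Mean = sum / n = 216 / 7 = 30.8571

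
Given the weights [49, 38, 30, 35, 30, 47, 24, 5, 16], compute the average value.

30.4444

Step 1: Sum all values: 49 + 38 + 30 + 35 + 30 + 47 + 24 + 5 + 16 = 274
Step 2: Count the number of values: n = 9
Step 3: Mean = sum / n = 274 / 9 = 30.4444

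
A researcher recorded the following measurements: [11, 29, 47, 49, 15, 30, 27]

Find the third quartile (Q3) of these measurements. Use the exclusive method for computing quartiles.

47

Step 1: Sort the data: [11, 15, 27, 29, 30, 47, 49]
Step 2: n = 7
Step 3: Using the exclusive quartile method:
  Q1 = 15
  Q2 (median) = 29
  Q3 = 47
  IQR = Q3 - Q1 = 47 - 15 = 32
Step 4: Q3 = 47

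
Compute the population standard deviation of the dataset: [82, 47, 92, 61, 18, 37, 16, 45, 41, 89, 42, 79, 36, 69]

24.1243

Step 1: Compute the mean: 53.8571
Step 2: Sum of squared deviations from the mean: 8147.7143
Step 3: Population variance = 8147.7143 / 14 = 581.9796
Step 4: Standard deviation = sqrt(581.9796) = 24.1243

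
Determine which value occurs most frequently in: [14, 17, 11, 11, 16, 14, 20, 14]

14

Step 1: Count the frequency of each value:
  11: appears 2 time(s)
  14: appears 3 time(s)
  16: appears 1 time(s)
  17: appears 1 time(s)
  20: appears 1 time(s)
Step 2: The value 14 appears most frequently (3 times).
Step 3: Mode = 14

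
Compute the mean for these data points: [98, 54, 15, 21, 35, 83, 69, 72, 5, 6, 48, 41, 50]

45.9231

Step 1: Sum all values: 98 + 54 + 15 + 21 + 35 + 83 + 69 + 72 + 5 + 6 + 48 + 41 + 50 = 597
Step 2: Count the number of values: n = 13
Step 3: Mean = sum / n = 597 / 13 = 45.9231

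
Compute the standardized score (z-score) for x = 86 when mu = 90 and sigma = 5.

-0.8

Step 1: Recall the z-score formula: z = (x - mu) / sigma
Step 2: Substitute values: z = (86 - 90) / 5
Step 3: z = -4 / 5 = -0.8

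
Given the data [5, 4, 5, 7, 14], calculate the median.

5

Step 1: Sort the data in ascending order: [4, 5, 5, 7, 14]
Step 2: The number of values is n = 5.
Step 3: Since n is odd, the median is the middle value at position 3: 5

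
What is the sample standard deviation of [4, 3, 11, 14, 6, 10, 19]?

5.7404

Step 1: Compute the mean: 9.5714
Step 2: Sum of squared deviations from the mean: 197.7143
Step 3: Sample variance = 197.7143 / 6 = 32.9524
Step 4: Standard deviation = sqrt(32.9524) = 5.7404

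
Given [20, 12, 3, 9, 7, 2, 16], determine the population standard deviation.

6.1279

Step 1: Compute the mean: 9.8571
Step 2: Sum of squared deviations from the mean: 262.8571
Step 3: Population variance = 262.8571 / 7 = 37.551
Step 4: Standard deviation = sqrt(37.551) = 6.1279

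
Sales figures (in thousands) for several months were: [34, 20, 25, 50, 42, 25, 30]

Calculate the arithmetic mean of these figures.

32.2857

Step 1: Sum all values: 34 + 20 + 25 + 50 + 42 + 25 + 30 = 226
Step 2: Count the number of values: n = 7
Step 3: Mean = sum / n = 226 / 7 = 32.2857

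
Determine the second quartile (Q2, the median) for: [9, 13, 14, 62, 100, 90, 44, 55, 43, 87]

49.5

Step 1: Sort the data: [9, 13, 14, 43, 44, 55, 62, 87, 90, 100]
Step 2: n = 10
Step 3: Q2 is the median. Since n is even, it is the average of the values at positions 5 and 6:
  Q2 = (44 + 55) / 2 = 49.5
Step 4: Q2 = 49.5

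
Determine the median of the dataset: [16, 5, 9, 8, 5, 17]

8.5

Step 1: Sort the data in ascending order: [5, 5, 8, 9, 16, 17]
Step 2: The number of values is n = 6.
Step 3: Since n is even, the median is the average of positions 3 and 4:
  Median = (8 + 9) / 2 = 8.5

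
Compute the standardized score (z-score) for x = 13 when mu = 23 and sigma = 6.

-1.6667

Step 1: Recall the z-score formula: z = (x - mu) / sigma
Step 2: Substitute values: z = (13 - 23) / 6
Step 3: z = -10 / 6 = -1.6667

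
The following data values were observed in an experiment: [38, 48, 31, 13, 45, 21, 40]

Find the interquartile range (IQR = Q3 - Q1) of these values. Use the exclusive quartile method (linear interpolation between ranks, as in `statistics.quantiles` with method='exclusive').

24

Step 1: Sort the data: [13, 21, 31, 38, 40, 45, 48]
Step 2: n = 7
Step 3: Using the exclusive quartile method:
  Q1 = 21
  Q2 (median) = 38
  Q3 = 45
  IQR = Q3 - Q1 = 45 - 21 = 24
Step 4: IQR = 24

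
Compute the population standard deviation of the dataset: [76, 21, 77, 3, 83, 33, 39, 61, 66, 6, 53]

27.2745

Step 1: Compute the mean: 47.0909
Step 2: Sum of squared deviations from the mean: 8182.9091
Step 3: Population variance = 8182.9091 / 11 = 743.9008
Step 4: Standard deviation = sqrt(743.9008) = 27.2745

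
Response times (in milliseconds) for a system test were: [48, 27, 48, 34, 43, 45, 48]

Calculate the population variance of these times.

58.1224

Step 1: Compute the mean: (48 + 27 + 48 + 34 + 43 + 45 + 48) / 7 = 41.8571
Step 2: Compute squared deviations from the mean:
  (48 - 41.8571)^2 = 37.7347
  (27 - 41.8571)^2 = 220.7347
  (48 - 41.8571)^2 = 37.7347
  (34 - 41.8571)^2 = 61.7347
  (43 - 41.8571)^2 = 1.3061
  (45 - 41.8571)^2 = 9.8776
  (48 - 41.8571)^2 = 37.7347
Step 3: Sum of squared deviations = 406.8571
Step 4: Population variance = 406.8571 / 7 = 58.1224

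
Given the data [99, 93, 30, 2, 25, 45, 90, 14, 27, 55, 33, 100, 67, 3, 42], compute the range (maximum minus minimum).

98

Step 1: Identify the maximum value: max = 100
Step 2: Identify the minimum value: min = 2
Step 3: Range = max - min = 100 - 2 = 98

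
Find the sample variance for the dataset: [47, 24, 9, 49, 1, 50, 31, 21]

348.8571

Step 1: Compute the mean: (47 + 24 + 9 + 49 + 1 + 50 + 31 + 21) / 8 = 29
Step 2: Compute squared deviations from the mean:
  (47 - 29)^2 = 324
  (24 - 29)^2 = 25
  (9 - 29)^2 = 400
  (49 - 29)^2 = 400
  (1 - 29)^2 = 784
  (50 - 29)^2 = 441
  (31 - 29)^2 = 4
  (21 - 29)^2 = 64
Step 3: Sum of squared deviations = 2442
Step 4: Sample variance = 2442 / 7 = 348.8571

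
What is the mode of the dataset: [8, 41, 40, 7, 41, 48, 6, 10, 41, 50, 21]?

41

Step 1: Count the frequency of each value:
  6: appears 1 time(s)
  7: appears 1 time(s)
  8: appears 1 time(s)
  10: appears 1 time(s)
  21: appears 1 time(s)
  40: appears 1 time(s)
  41: appears 3 time(s)
  48: appears 1 time(s)
  50: appears 1 time(s)
Step 2: The value 41 appears most frequently (3 times).
Step 3: Mode = 41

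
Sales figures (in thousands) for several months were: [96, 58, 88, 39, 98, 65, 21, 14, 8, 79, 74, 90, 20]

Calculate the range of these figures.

90

Step 1: Identify the maximum value: max = 98
Step 2: Identify the minimum value: min = 8
Step 3: Range = max - min = 98 - 8 = 90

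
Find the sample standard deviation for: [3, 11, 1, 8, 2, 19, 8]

6.2944

Step 1: Compute the mean: 7.4286
Step 2: Sum of squared deviations from the mean: 237.7143
Step 3: Sample variance = 237.7143 / 6 = 39.619
Step 4: Standard deviation = sqrt(39.619) = 6.2944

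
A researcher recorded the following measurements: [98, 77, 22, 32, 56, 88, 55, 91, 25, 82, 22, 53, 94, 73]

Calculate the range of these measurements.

76

Step 1: Identify the maximum value: max = 98
Step 2: Identify the minimum value: min = 22
Step 3: Range = max - min = 98 - 22 = 76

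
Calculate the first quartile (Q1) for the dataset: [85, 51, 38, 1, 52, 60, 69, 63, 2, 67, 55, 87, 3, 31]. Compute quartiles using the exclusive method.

24

Step 1: Sort the data: [1, 2, 3, 31, 38, 51, 52, 55, 60, 63, 67, 69, 85, 87]
Step 2: n = 14
Step 3: Using the exclusive quartile method:
  Q1 = 24
  Q2 (median) = 53.5
  Q3 = 67.5
  IQR = Q3 - Q1 = 67.5 - 24 = 43.5
Step 4: Q1 = 24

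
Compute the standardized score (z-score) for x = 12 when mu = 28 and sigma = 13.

-1.2308

Step 1: Recall the z-score formula: z = (x - mu) / sigma
Step 2: Substitute values: z = (12 - 28) / 13
Step 3: z = -16 / 13 = -1.2308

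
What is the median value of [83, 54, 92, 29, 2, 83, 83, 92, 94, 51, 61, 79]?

81

Step 1: Sort the data in ascending order: [2, 29, 51, 54, 61, 79, 83, 83, 83, 92, 92, 94]
Step 2: The number of values is n = 12.
Step 3: Since n is even, the median is the average of positions 6 and 7:
  Median = (79 + 83) / 2 = 81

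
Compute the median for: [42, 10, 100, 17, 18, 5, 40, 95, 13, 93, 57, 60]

41

Step 1: Sort the data in ascending order: [5, 10, 13, 17, 18, 40, 42, 57, 60, 93, 95, 100]
Step 2: The number of values is n = 12.
Step 3: Since n is even, the median is the average of positions 6 and 7:
  Median = (40 + 42) / 2 = 41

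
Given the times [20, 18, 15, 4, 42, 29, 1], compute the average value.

18.4286

Step 1: Sum all values: 20 + 18 + 15 + 4 + 42 + 29 + 1 = 129
Step 2: Count the number of values: n = 7
Step 3: Mean = sum / n = 129 / 7 = 18.4286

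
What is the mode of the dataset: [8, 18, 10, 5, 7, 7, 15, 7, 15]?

7

Step 1: Count the frequency of each value:
  5: appears 1 time(s)
  7: appears 3 time(s)
  8: appears 1 time(s)
  10: appears 1 time(s)
  15: appears 2 time(s)
  18: appears 1 time(s)
Step 2: The value 7 appears most frequently (3 times).
Step 3: Mode = 7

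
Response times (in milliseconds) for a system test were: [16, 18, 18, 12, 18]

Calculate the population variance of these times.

5.44

Step 1: Compute the mean: (16 + 18 + 18 + 12 + 18) / 5 = 16.4
Step 2: Compute squared deviations from the mean:
  (16 - 16.4)^2 = 0.16
  (18 - 16.4)^2 = 2.56
  (18 - 16.4)^2 = 2.56
  (12 - 16.4)^2 = 19.36
  (18 - 16.4)^2 = 2.56
Step 3: Sum of squared deviations = 27.2
Step 4: Population variance = 27.2 / 5 = 5.44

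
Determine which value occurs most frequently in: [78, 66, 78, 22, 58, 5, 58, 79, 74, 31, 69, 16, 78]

78

Step 1: Count the frequency of each value:
  5: appears 1 time(s)
  16: appears 1 time(s)
  22: appears 1 time(s)
  31: appears 1 time(s)
  58: appears 2 time(s)
  66: appears 1 time(s)
  69: appears 1 time(s)
  74: appears 1 time(s)
  78: appears 3 time(s)
  79: appears 1 time(s)
Step 2: The value 78 appears most frequently (3 times).
Step 3: Mode = 78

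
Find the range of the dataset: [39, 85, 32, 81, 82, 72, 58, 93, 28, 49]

65

Step 1: Identify the maximum value: max = 93
Step 2: Identify the minimum value: min = 28
Step 3: Range = max - min = 93 - 28 = 65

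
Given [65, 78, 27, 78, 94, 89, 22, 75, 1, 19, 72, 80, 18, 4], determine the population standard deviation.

32.7757

Step 1: Compute the mean: 51.5714
Step 2: Sum of squared deviations from the mean: 15039.4286
Step 3: Population variance = 15039.4286 / 14 = 1074.2449
Step 4: Standard deviation = sqrt(1074.2449) = 32.7757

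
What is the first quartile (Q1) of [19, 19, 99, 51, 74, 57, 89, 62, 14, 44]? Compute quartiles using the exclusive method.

19

Step 1: Sort the data: [14, 19, 19, 44, 51, 57, 62, 74, 89, 99]
Step 2: n = 10
Step 3: Using the exclusive quartile method:
  Q1 = 19
  Q2 (median) = 54
  Q3 = 77.75
  IQR = Q3 - Q1 = 77.75 - 19 = 58.75
Step 4: Q1 = 19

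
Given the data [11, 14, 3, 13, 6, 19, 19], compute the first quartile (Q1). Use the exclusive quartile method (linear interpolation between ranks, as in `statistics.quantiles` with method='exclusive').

6

Step 1: Sort the data: [3, 6, 11, 13, 14, 19, 19]
Step 2: n = 7
Step 3: Using the exclusive quartile method:
  Q1 = 6
  Q2 (median) = 13
  Q3 = 19
  IQR = Q3 - Q1 = 19 - 6 = 13
Step 4: Q1 = 6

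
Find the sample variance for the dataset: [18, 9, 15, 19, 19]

18

Step 1: Compute the mean: (18 + 9 + 15 + 19 + 19) / 5 = 16
Step 2: Compute squared deviations from the mean:
  (18 - 16)^2 = 4
  (9 - 16)^2 = 49
  (15 - 16)^2 = 1
  (19 - 16)^2 = 9
  (19 - 16)^2 = 9
Step 3: Sum of squared deviations = 72
Step 4: Sample variance = 72 / 4 = 18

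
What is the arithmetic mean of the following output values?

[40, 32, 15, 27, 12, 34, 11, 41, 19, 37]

26.8

Step 1: Sum all values: 40 + 32 + 15 + 27 + 12 + 34 + 11 + 41 + 19 + 37 = 268
Step 2: Count the number of values: n = 10
Step 3: Mean = sum / n = 268 / 10 = 26.8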